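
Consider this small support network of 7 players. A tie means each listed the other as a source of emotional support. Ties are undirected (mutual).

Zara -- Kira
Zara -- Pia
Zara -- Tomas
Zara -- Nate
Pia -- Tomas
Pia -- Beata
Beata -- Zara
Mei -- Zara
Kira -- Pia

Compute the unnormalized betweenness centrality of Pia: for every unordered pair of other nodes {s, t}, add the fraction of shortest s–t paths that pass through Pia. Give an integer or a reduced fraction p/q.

3/2

Pairs whose geodesics pass through Pia — Tomas–Beata: 1/2; Tomas–Kira: 1/2; Beata–Kira: 1/2.
All other pairs contribute 0.
Summing the contributions gives betweenness(Pia) = 3/2.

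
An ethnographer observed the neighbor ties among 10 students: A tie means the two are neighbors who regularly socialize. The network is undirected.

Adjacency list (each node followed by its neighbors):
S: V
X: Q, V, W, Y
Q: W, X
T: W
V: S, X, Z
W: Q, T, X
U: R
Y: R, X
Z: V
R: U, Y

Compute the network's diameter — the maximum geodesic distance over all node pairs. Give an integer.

5

Eccentricity of each node (its greatest distance to any other): Q:4, R:4, S:5, T:5, U:5, V:4, W:4, X:3, Y:3, Z:5.
The maximum eccentricity is 5, realized for instance by the pair T–U via T – W – X – Y – R – U. So the diameter is 5.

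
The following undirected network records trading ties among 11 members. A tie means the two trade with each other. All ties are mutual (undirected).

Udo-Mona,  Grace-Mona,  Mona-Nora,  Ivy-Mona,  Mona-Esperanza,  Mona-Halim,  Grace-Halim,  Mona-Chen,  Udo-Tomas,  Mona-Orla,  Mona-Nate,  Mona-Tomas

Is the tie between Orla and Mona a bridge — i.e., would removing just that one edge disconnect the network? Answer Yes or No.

Yes

Without the Orla–Mona edge there is no alternate route between Orla and Mona, so the network disconnects. It is a bridge.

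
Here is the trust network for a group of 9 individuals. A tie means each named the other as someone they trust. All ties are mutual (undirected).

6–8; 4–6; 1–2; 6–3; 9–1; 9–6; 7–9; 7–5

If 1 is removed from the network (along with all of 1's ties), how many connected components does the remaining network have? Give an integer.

2

Without 1, the remaining ties split the others into: {3, 4, 5, 6, 7, 8, 9}; {2}.
That's 2 separate components.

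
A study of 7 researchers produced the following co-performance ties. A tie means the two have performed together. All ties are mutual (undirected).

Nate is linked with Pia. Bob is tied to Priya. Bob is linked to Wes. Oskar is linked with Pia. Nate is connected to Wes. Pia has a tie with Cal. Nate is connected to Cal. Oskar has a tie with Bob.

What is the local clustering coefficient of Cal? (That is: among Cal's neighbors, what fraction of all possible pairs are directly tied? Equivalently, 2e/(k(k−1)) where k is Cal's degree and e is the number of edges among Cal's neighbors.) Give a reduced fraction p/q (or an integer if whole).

1

Cal's neighbors: Nate and Pia (k = 2).
Possible neighbor pairs: C(2,2) = 1. Edges among them: Nate–Pia → e = 1.
Clustering(Cal) = 1/1.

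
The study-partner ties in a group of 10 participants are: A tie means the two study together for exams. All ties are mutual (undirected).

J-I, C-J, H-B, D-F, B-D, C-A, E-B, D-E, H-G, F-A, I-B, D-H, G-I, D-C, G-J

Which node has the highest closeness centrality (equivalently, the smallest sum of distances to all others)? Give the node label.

D

Farness (sum of distances to all others) for each node — A:21, B:15, C:15, D:13, E:19, F:19, G:18, H:16, I:17, J:17.
The smallest farness is 13, for D, so D has the highest closeness.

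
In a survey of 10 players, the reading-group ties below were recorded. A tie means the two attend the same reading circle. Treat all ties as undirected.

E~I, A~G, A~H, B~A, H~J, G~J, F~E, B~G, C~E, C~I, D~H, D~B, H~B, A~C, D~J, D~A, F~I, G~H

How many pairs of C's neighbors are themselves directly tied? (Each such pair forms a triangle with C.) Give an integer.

C's neighbors: A, E, and I.
Neighbor pairs that are themselves tied: C–E–I. Each forms one triangle with C, for 1 in total.

1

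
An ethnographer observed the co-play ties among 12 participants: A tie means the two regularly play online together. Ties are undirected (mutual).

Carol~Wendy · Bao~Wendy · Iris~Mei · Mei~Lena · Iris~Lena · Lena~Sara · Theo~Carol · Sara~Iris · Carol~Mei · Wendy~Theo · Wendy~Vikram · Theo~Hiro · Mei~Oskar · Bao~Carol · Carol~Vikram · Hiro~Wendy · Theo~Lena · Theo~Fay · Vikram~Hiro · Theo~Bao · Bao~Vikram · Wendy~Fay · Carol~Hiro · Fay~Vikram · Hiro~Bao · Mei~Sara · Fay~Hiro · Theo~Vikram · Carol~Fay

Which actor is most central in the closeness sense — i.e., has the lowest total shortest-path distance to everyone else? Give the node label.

Carol

Farness (sum of distances to all others) for each node — Bao:20, Carol:15, Fay:20, Hiro:19, Iris:24, Lena:18, Mei:17, Oskar:27, Sara:24, Theo:16, Vikram:19, Wendy:19.
The smallest farness is 15, for Carol, so Carol has the highest closeness.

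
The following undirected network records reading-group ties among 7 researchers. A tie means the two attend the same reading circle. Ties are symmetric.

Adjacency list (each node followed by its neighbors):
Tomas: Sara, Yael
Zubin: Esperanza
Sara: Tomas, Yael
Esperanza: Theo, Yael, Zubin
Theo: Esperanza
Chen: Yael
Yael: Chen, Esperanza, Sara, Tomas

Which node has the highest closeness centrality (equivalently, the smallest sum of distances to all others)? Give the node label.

Yael

Farness (sum of distances to all others) for each node — Chen:13, Esperanza:9, Sara:12, Theo:14, Tomas:12, Yael:8, Zubin:14.
The smallest farness is 8, for Yael, so Yael has the highest closeness.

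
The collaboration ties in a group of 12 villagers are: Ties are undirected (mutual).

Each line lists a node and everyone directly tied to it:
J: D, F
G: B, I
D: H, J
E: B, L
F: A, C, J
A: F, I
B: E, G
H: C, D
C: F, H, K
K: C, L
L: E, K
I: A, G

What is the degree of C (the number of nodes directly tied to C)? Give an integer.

3

C is directly tied to F, H, and K. That is 3 neighbors, so the degree of C is 3.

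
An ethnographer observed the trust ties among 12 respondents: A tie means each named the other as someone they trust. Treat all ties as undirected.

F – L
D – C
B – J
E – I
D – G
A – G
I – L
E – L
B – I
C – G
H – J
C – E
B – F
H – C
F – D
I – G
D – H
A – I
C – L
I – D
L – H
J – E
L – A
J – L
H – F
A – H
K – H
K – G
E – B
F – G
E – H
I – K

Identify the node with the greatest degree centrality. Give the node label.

H

Degrees — A:4, B:4, C:5, D:5, E:6, F:5, G:6, H:8, I:7, J:4, K:3, L:7.
The maximum is 8, attained only by H.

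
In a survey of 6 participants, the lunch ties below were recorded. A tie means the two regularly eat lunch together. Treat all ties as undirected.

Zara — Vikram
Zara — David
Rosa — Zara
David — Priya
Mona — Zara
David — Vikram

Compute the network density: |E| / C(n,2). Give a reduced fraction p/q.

There are 6 edges and 6 nodes, so the maximum possible is C(6,2) = 15.
Density = 6/15 = 2/5.

2/5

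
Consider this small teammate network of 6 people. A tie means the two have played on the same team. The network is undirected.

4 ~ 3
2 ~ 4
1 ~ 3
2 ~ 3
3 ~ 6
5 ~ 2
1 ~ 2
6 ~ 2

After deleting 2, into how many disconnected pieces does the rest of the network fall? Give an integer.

2

Without 2, the remaining ties split the others into: {1, 3, 4, 6}; {5}.
That's 2 separate components.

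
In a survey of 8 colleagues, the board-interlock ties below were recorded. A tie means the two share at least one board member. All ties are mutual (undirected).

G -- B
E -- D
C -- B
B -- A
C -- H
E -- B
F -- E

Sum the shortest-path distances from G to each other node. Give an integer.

Distances from G: A:2, B:1, C:2, D:3, E:2, F:3, H:3.
Sum = 2 + 1 + 2 + 3 + 2 + 3 + 3 = 16.

16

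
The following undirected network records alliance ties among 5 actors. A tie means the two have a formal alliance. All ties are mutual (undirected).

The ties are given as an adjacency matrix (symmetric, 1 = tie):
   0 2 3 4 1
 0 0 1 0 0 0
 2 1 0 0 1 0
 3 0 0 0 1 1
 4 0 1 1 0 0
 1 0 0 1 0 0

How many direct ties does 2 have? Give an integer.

2

2 is directly tied to 0 and 4. That is 2 neighbors, so the degree of 2 is 2.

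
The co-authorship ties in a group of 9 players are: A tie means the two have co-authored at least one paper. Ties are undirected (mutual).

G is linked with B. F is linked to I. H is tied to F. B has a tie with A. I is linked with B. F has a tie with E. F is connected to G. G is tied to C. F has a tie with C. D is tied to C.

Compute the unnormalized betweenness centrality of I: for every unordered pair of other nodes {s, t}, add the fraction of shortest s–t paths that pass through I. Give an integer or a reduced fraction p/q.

3

Pairs whose geodesics pass through I — A–E: 1/2; A–H: 1/2; A–F: 1/2; E–B: 1/2; B–H: 1/2; B–F: 1/2.
All other pairs contribute 0.
Summing the contributions gives betweenness(I) = 3.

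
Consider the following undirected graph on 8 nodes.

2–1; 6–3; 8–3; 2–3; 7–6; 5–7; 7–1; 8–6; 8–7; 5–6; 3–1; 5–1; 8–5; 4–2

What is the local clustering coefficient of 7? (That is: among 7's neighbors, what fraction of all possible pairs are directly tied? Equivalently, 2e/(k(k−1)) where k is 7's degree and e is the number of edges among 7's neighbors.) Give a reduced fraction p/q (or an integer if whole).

2/3

7's neighbors: 1, 5, 6, and 8 (k = 4).
Possible neighbor pairs: C(4,2) = 6. Edges among them: 1–5, 5–6, 5–8, 6–8 → e = 4.
Clustering(7) = 4/6 = 2/3.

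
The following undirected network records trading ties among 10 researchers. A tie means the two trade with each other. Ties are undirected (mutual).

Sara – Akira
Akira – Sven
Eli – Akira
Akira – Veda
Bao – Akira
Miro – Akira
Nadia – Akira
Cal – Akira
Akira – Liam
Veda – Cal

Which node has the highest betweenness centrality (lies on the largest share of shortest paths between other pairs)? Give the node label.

Akira

Unnormalized betweenness of each node: Akira:35, Bao:0, Cal:0, Eli:0, Liam:0, Miro:0, Nadia:0, Sara:0, Sven:0, Veda:0.
Akira has the largest value, 35, making it the main broker — the node through which the most shortest paths run.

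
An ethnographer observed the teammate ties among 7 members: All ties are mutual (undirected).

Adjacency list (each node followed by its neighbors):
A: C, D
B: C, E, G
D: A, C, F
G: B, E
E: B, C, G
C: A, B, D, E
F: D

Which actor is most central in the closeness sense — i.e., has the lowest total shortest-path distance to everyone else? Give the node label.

C

Farness (sum of distances to all others) for each node — A:11, B:10, C:8, D:10, E:10, F:15, G:14.
The smallest farness is 8, for C, so C has the highest closeness.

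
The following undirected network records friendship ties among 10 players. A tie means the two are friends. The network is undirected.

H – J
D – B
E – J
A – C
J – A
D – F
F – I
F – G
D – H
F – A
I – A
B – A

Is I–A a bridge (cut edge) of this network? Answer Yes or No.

Even without that edge, I still reaches A via I – F – A, so the network stays connected. Not a bridge.

No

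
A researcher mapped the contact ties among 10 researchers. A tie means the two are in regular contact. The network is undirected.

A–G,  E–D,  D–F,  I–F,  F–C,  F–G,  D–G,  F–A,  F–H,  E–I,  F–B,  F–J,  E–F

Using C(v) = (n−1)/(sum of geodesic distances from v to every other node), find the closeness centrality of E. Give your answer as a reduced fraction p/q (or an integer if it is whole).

3/5

Distances from E: A:2, B:2, C:2, D:1, F:1, G:2, H:2, I:1, J:2. Sum = 15.
n = 10, so closeness = 9/15 = 3/5.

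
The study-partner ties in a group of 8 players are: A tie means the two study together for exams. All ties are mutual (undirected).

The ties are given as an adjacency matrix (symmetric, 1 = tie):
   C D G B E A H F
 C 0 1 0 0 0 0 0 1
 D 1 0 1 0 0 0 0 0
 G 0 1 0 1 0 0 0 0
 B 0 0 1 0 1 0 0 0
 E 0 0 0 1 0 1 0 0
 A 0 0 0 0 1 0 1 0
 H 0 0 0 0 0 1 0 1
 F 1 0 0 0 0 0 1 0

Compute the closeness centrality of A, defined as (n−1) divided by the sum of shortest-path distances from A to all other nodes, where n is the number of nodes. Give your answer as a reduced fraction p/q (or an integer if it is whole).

7/16

Distances from A: B:2, C:3, D:4, E:1, F:2, G:3, H:1. Sum = 16.
n = 8, so closeness = 7/16.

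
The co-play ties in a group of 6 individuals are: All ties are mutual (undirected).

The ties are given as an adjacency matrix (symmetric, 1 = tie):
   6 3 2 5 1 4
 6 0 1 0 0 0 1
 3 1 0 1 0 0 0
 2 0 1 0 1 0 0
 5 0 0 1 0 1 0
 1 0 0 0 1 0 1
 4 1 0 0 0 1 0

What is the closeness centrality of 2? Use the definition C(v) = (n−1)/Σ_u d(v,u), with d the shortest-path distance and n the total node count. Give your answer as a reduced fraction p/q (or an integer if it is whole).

5/9

Distances from 2: 1:2, 3:1, 4:3, 5:1, 6:2. Sum = 9.
n = 6, so closeness = 5/9.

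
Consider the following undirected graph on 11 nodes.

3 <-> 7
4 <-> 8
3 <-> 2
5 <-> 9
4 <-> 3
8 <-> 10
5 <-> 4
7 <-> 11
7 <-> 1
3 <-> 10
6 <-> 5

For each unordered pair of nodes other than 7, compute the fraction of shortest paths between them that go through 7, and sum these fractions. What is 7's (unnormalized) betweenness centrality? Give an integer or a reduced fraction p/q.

Pairs whose geodesics pass through 7 — 4–11: 1; 4–1: 1; 3–11: 1; 3–1: 1; 8–11: 2/2; 8–1: 2/2; 6–11: 1; 6–1: 1; 9–11: 1; 9–1: 1; 2–11: 1; 2–1: 1; 5–11: 1; 5–1: 1 … (+3 more pairs).
All other pairs contribute 0.
Summing the contributions gives betweenness(7) = 17.

17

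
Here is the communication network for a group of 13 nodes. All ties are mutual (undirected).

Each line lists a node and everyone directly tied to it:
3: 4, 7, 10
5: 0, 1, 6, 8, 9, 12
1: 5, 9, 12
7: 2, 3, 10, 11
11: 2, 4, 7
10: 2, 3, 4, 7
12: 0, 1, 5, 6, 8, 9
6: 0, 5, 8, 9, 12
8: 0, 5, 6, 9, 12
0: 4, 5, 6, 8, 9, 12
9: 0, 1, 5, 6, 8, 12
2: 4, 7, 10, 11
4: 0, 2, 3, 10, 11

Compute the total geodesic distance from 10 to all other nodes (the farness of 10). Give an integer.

27

Distances from 10: 0:2, 1:4, 2:1, 3:1, 4:1, 5:3, 6:3, 7:1, 8:3, 9:3, 11:2, 12:3.
Sum = 2 + 4 + 1 + 1 + 1 + 3 + 3 + 1 + 3 + 3 + 2 + 3 = 27.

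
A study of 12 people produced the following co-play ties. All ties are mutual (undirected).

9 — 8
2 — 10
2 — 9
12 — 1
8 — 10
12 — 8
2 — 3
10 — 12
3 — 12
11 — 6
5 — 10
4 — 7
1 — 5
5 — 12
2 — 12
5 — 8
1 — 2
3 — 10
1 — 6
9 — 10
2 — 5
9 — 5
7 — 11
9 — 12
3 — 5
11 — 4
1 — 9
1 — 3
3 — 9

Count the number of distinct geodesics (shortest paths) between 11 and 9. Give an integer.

The shortest distance is 3, and the only length-3 path is 11–6–1–9. So there is exactly 1 shortest path.

1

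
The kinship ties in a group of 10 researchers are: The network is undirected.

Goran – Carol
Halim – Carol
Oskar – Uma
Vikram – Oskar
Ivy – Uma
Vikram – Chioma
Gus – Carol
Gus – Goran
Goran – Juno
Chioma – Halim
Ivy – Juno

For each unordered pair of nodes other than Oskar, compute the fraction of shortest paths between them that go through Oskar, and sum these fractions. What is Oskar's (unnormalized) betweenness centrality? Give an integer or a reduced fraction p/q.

Pairs whose geodesics pass through Oskar — Juno–Vikram: 1; Ivy–Vikram: 1; Ivy–Chioma: 1; Uma–Vikram: 1; Uma–Chioma: 1; Uma–Halim: 1.
All other pairs contribute 0.
Summing the contributions gives betweenness(Oskar) = 6.

6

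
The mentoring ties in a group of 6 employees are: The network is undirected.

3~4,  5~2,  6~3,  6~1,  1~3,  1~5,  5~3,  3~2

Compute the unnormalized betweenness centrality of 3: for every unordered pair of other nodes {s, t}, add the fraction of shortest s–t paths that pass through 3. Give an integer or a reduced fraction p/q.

6

Pairs whose geodesics pass through 3 — 2–1: 1/2; 2–4: 1; 2–6: 1; 1–4: 1; 5–4: 1; 5–6: 1/2; 4–6: 1.
All other pairs contribute 0.
Summing the contributions gives betweenness(3) = 6.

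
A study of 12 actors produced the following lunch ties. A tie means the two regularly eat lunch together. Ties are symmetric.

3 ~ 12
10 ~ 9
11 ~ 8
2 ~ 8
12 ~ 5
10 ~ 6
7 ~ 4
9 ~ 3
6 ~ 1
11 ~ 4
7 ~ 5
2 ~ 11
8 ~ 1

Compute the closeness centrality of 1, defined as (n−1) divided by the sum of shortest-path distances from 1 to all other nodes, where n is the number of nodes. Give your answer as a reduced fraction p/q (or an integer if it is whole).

11/32

Distances from 1: 2:2, 3:4, 4:3, 5:5, 6:1, 7:4, 8:1, 9:3, 10:2, 11:2, 12:5. Sum = 32.
n = 12, so closeness = 11/32.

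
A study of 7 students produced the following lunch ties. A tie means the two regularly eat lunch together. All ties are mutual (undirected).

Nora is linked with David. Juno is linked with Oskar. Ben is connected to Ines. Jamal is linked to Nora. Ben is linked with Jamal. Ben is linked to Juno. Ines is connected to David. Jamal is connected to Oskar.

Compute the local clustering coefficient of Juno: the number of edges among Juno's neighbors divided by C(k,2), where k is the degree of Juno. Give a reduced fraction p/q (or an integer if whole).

0

Juno's neighbors: Ben and Oskar (k = 2).
Possible neighbor pairs: C(2,2) = 1. Edges among them: none → e = 0.
Clustering(Juno) = 0/1.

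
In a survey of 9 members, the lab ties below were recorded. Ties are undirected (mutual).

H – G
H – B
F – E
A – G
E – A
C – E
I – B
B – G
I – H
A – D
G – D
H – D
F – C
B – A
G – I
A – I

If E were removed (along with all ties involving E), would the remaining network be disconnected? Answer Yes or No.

Removing E leaves {A, B, D, G, H, and I} with no path to {C and F}, so the network splits into 2 components. E is a cut vertex.

Yes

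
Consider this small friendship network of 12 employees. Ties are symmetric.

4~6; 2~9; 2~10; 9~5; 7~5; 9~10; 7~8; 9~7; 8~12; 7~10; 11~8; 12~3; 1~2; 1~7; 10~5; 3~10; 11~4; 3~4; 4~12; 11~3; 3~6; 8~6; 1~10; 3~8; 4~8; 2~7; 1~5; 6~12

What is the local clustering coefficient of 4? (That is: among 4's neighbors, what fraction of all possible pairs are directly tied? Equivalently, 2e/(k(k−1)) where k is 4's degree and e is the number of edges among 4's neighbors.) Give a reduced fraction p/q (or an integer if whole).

4's neighbors: 3, 6, 8, 11, and 12 (k = 5).
Possible neighbor pairs: C(5,2) = 10. Edges among them: 3–6, 3–8, 3–11, 3–12, 6–8, 6–12, 8–11, 8–12 → e = 8.
Clustering(4) = 8/10 = 4/5.

4/5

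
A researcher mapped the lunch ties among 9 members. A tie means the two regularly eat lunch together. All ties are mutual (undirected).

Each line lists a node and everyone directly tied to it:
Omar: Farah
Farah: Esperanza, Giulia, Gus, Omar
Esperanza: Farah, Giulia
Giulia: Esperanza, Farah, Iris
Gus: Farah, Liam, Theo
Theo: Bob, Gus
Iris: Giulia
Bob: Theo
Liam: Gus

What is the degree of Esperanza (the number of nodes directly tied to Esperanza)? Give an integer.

Esperanza is directly tied to Farah and Giulia. That is 2 neighbors, so the degree of Esperanza is 2.

2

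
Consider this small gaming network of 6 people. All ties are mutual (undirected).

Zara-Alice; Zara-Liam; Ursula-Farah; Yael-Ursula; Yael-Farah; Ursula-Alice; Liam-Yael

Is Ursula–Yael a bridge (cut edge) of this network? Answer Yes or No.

Even without that edge, Ursula still reaches Yael via Ursula – Farah – Yael, so the network stays connected. Not a bridge.

No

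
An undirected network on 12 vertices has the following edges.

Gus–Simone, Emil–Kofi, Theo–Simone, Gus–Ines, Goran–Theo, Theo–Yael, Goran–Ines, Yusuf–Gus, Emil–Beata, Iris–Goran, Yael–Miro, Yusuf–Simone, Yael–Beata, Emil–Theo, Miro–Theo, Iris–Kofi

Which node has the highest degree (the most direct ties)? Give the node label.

Degrees — Beata:2, Emil:3, Goran:3, Gus:3, Ines:2, Iris:2, Kofi:2, Miro:2, Simone:3, Theo:5, Yael:3, Yusuf:2.
The maximum is 5, attained only by Theo.

Theo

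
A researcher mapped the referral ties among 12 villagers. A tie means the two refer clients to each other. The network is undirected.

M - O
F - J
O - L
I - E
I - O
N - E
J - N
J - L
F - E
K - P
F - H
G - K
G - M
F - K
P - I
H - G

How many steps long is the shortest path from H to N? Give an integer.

One shortest route is H – F – J – N, which uses 3 edges, and at distance 2 from H we only reach {E, J, K, M}, which does not include N. So d(H,N) = 3.

3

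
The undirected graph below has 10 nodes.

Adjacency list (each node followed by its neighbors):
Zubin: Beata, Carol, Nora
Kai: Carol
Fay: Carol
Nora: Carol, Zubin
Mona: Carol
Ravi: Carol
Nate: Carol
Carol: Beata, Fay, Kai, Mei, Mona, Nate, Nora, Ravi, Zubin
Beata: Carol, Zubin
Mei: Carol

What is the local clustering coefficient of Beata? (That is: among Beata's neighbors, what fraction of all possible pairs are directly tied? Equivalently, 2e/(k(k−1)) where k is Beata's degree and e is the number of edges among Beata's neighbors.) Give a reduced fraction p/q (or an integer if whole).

1

Beata's neighbors: Carol and Zubin (k = 2).
Possible neighbor pairs: C(2,2) = 1. Edges among them: Carol–Zubin → e = 1.
Clustering(Beata) = 1/1.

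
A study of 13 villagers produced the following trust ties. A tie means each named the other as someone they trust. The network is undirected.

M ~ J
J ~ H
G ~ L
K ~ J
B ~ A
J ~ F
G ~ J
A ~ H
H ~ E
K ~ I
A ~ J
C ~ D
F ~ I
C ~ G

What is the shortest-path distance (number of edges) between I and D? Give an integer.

One shortest route is I – K – J – G – C – D, which uses 5 edges, and at distance 4 from I we only reach {B, C, E, L}, which does not include D. So d(I,D) = 5.

5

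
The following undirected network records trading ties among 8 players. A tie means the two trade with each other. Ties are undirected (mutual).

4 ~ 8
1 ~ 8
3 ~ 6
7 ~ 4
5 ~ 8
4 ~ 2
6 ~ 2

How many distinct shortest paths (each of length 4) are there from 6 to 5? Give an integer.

1

The shortest distance is 4, and the only length-4 path is 6–2–4–8–5. So there is exactly 1 shortest path.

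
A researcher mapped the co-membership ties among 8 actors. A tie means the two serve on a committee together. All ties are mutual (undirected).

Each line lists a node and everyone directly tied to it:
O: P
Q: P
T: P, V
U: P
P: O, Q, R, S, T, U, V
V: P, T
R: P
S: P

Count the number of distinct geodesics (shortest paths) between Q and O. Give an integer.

1

The shortest distance is 2, and the only length-2 path is Q–P–O. So there is exactly 1 shortest path.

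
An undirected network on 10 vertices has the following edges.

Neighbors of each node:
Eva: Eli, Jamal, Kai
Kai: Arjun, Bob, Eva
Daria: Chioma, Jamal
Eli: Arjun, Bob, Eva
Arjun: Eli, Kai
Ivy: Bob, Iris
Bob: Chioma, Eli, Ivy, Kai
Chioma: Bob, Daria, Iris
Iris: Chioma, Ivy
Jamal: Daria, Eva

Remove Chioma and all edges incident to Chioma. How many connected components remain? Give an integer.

Chioma's neighbors (Bob, Daria, and Iris) remain reachable from one another through other ties, so the rest of the network stays in one piece.

1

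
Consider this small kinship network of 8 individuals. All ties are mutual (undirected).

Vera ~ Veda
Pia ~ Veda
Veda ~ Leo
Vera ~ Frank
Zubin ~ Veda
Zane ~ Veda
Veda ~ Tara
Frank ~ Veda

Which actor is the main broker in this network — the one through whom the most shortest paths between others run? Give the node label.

Veda

Unnormalized betweenness of each node: Frank:0, Leo:0, Pia:0, Tara:0, Veda:20, Vera:0, Zane:0, Zubin:0.
Veda has the largest value, 20, making it the main broker — the node through which the most shortest paths run.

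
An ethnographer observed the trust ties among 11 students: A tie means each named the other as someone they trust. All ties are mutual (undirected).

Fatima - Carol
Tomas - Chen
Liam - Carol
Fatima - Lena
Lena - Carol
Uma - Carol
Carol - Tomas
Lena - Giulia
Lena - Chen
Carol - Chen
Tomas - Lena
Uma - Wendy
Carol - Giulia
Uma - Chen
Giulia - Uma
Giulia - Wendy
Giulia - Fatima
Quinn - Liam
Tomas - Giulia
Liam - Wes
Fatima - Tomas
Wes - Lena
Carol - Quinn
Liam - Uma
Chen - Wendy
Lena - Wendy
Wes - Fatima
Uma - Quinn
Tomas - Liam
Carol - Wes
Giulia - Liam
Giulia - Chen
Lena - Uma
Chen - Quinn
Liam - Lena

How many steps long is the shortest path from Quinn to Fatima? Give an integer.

2

One shortest route is Quinn – Carol – Fatima, which uses 2 edges, and Quinn and Fatima are not directly tied, so nothing shorter exists. So d(Quinn,Fatima) = 2.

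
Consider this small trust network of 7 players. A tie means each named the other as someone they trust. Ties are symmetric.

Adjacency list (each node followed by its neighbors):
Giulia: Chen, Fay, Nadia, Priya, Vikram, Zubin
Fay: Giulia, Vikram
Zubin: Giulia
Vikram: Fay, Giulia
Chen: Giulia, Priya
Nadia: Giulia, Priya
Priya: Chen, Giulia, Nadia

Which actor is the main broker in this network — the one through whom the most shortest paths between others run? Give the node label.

Unnormalized betweenness of each node: Chen:0, Fay:0, Giulia:23/2, Nadia:0, Priya:1/2, Vikram:0, Zubin:0.
Giulia has the largest value, 23/2, making it the main broker — the node through which the most shortest paths run.

Giulia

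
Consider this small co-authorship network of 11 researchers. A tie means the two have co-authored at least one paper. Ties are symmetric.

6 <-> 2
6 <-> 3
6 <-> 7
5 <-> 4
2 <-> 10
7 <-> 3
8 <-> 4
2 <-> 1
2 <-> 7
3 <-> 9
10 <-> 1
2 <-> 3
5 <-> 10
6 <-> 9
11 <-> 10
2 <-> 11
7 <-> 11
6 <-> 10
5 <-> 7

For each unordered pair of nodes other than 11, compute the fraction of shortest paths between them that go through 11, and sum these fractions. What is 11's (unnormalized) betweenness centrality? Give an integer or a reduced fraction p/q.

1/4

Pairs whose geodesics pass through 11 — 7–10: 1/4.
All other pairs contribute 0.
Summing the contributions gives betweenness(11) = 1/4.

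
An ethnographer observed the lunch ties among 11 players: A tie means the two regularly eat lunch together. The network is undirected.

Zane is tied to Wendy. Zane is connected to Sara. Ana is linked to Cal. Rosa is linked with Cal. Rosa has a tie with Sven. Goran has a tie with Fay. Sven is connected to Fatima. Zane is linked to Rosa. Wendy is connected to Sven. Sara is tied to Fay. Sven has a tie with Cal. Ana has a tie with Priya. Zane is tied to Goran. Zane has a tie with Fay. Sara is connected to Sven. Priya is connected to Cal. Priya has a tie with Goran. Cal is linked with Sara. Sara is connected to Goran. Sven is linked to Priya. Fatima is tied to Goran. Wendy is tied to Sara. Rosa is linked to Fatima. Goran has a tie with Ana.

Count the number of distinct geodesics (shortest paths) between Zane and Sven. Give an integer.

The shortest distance is 2. The length-2 paths are: Zane–Rosa–Sven; Zane–Wendy–Sven; Zane–Sara–Sven.
That gives 3 distinct shortest paths.

3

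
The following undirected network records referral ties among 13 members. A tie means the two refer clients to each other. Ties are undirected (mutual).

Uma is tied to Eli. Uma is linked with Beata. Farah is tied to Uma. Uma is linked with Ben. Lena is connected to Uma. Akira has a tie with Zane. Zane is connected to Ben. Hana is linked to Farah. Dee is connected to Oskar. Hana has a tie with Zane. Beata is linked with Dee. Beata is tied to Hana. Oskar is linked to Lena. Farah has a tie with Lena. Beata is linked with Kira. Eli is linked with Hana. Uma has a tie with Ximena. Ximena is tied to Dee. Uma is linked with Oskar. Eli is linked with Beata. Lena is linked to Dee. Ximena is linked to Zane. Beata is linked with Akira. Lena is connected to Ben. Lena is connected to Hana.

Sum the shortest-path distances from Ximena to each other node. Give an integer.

22

Distances from Ximena: Akira:2, Beata:2, Ben:2, Dee:1, Eli:2, Farah:2, Hana:2, Kira:3, Lena:2, Oskar:2, Uma:1, Zane:1.
Sum = 2 + 2 + 2 + 1 + 2 + 2 + 2 + 3 + 2 + 2 + 1 + 1 = 22.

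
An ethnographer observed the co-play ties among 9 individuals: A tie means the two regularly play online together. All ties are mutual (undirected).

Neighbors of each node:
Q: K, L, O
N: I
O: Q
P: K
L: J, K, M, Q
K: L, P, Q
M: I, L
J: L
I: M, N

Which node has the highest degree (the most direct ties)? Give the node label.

L

Degrees — I:2, J:1, K:3, L:4, M:2, N:1, O:1, P:1, Q:3.
The maximum is 4, attained only by L.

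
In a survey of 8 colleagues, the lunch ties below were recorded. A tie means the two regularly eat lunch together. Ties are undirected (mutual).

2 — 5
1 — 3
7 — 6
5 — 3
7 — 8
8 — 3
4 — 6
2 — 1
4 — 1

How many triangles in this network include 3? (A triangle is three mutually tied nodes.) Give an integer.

0

3's neighbors are 1, 5, and 8, but none of them are tied to each other, so no triangle contains 3.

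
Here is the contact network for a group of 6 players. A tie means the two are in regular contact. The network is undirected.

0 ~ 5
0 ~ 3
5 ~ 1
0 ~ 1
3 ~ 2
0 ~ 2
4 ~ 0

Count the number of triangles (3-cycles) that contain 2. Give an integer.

2's neighbors: 0 and 3.
Neighbor pairs that are themselves tied: 2–0–3. Each forms one triangle with 2, for 1 in total.

1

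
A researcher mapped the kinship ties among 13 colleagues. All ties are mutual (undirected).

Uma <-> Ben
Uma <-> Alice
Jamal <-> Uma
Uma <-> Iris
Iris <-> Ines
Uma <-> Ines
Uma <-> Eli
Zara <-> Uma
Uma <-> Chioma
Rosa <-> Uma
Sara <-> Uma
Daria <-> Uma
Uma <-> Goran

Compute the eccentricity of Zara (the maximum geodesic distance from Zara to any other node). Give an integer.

2

Distances from Zara: Alice:2, Ben:2, Chioma:2, Daria:2, Eli:2, Goran:2, Ines:2, Iris:2, Jamal:2, Rosa:2, Sara:2, Uma:1.
The largest is 2 (to Goran, Alice, Rosa, Iris, Ines, Daria, Ben, Eli, Chioma, Sara, and Jamal), so the eccentricity of Zara is 2.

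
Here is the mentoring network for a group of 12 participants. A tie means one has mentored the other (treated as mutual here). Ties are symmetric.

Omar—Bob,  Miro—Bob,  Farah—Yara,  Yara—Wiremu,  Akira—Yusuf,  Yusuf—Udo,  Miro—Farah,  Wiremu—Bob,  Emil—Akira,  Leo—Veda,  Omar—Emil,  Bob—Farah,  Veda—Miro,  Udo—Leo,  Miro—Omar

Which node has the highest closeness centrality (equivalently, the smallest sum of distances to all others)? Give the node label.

Farness (sum of distances to all others) for each node — Akira:32, Bob:24, Emil:28, Farah:28, Leo:30, Miro:22, Omar:24, Udo:34, Veda:26, Wiremu:32, Yara:36, Yusuf:36.
The smallest farness is 22, for Miro, so Miro has the highest closeness.

Miro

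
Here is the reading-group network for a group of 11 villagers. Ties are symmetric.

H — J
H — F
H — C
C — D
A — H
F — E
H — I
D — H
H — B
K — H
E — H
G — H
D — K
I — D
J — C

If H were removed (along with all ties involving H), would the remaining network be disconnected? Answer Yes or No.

Removing H leaves {C, D, I, J, and K} with no path to {A}, so the network splits into 5 components. H is a cut vertex.

Yes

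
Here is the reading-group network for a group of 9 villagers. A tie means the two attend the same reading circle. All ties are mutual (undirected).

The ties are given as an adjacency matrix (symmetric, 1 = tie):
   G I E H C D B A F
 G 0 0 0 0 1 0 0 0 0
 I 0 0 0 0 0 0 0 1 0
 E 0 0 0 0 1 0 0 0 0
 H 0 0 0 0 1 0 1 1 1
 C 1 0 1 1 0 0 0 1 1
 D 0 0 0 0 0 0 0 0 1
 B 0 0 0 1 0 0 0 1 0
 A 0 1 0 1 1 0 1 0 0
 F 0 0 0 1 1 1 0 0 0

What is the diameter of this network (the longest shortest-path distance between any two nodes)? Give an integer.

Eccentricity of each node (its greatest distance to any other): A:3, B:3, C:2, D:4, E:3, F:3, G:3, H:2, I:4.
The maximum eccentricity is 4, realized for instance by the pair I–D via I – A – H – F – D. So the diameter is 4.

4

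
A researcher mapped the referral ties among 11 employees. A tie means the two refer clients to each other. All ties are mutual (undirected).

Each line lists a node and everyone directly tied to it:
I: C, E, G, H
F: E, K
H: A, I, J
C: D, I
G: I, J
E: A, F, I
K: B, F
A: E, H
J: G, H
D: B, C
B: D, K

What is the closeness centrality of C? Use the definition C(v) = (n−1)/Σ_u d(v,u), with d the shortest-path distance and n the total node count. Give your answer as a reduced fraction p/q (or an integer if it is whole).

5/11

Distances from C: A:3, B:2, D:1, E:2, F:3, G:2, H:2, I:1, J:3, K:3. Sum = 22.
n = 11, so closeness = 10/22 = 5/11.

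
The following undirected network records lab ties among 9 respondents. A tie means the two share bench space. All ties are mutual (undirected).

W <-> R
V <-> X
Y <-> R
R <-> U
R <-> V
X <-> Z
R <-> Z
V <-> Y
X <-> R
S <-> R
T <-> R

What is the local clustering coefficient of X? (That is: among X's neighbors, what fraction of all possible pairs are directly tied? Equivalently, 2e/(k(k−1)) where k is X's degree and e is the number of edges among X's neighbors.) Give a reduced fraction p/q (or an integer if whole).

X's neighbors: R, V, and Z (k = 3).
Possible neighbor pairs: C(3,2) = 3. Edges among them: R–V, R–Z → e = 2.
Clustering(X) = 2/3.

2/3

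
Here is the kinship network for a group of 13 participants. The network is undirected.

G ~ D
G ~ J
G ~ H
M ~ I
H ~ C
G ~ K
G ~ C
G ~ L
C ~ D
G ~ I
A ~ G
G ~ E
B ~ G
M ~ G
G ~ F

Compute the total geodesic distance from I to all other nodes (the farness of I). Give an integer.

22

Distances from I: A:2, B:2, C:2, D:2, E:2, F:2, G:1, H:2, J:2, K:2, L:2, M:1.
Sum = 2 + 2 + 2 + 2 + 2 + 2 + 1 + 2 + 2 + 2 + 2 + 1 = 22.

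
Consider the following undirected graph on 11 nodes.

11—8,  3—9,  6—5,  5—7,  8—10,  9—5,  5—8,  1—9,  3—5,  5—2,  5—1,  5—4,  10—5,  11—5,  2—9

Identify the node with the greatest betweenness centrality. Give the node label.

Unnormalized betweenness of each node: 1:0, 2:0, 3:0, 4:0, 5:38, 6:0, 7:0, 8:1/2, 9:3/2, 10:0, 11:0.
5 has the largest value, 38, making it the main broker — the node through which the most shortest paths run.

5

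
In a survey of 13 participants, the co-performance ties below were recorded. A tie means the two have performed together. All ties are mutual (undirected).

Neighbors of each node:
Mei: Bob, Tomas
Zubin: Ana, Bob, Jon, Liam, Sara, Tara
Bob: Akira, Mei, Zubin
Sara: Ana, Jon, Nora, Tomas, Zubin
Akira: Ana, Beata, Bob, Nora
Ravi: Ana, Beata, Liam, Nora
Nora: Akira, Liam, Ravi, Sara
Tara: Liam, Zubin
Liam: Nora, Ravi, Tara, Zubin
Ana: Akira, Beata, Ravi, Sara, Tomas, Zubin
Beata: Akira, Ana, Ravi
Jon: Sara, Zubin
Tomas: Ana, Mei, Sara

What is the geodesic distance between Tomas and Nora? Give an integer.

2

One shortest route is Tomas – Sara – Nora, which uses 2 edges, and Tomas and Nora are not directly tied, so nothing shorter exists. So d(Tomas,Nora) = 2.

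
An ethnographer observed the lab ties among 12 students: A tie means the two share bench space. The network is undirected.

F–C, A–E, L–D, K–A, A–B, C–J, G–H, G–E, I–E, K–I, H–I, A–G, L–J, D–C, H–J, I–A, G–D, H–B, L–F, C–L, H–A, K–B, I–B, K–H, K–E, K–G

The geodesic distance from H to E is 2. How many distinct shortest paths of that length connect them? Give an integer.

4

The shortest distance is 2. The length-2 paths are: H–G–E; H–I–E; H–K–E; H–A–E.
That gives 4 distinct shortest paths.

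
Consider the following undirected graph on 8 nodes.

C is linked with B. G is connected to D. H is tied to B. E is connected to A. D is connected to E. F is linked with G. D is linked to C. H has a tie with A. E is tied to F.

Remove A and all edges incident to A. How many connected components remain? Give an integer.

1

A's neighbors (E and H) remain reachable from one another through other ties, so the rest of the network stays in one piece.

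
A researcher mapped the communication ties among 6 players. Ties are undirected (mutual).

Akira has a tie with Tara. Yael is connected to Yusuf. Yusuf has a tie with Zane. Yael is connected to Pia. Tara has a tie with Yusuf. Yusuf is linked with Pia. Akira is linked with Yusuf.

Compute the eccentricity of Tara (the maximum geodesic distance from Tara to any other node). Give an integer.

2

Distances from Tara: Akira:1, Pia:2, Yael:2, Yusuf:1, Zane:2.
The largest is 2 (to Pia, Zane, and Yael), so the eccentricity of Tara is 2.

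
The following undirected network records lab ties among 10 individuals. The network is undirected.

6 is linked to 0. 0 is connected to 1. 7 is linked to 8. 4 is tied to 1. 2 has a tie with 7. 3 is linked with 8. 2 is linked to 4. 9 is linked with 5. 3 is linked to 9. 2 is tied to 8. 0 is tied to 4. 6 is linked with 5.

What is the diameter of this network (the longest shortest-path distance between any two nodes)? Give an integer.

Eccentricity of each node (its greatest distance to any other): 0:4, 1:4, 2:4, 3:4, 4:4, 5:4, 6:4, 7:4, 8:4, 9:4.
The maximum eccentricity is 4, realized for instance by the pair 8–6 via 8 – 2 – 4 – 0 – 6. So the diameter is 4.

4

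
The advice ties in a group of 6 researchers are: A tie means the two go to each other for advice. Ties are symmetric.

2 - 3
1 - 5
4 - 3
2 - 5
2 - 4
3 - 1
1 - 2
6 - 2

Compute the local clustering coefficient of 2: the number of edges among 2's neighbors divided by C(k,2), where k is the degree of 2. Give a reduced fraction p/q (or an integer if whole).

3/10

2's neighbors: 1, 3, 4, 5, and 6 (k = 5).
Possible neighbor pairs: C(5,2) = 10. Edges among them: 1–3, 1–5, 3–4 → e = 3.
Clustering(2) = 3/10.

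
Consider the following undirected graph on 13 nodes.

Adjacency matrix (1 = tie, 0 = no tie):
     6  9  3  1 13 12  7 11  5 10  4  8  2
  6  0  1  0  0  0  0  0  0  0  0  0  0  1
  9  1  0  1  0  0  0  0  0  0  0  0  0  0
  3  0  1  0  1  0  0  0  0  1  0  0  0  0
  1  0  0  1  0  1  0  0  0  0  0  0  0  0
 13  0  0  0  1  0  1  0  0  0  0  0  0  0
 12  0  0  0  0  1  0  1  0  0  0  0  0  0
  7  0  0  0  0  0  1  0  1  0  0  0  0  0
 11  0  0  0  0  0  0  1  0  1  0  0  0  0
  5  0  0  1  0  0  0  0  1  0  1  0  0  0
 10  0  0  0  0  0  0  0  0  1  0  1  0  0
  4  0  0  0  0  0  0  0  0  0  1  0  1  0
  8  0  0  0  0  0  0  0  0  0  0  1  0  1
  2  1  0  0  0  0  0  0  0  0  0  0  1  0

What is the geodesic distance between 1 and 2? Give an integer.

One shortest route is 1 – 3 – 9 – 6 – 2, which uses 4 edges, and at distance 3 from 1 we only reach {6, 7, 10, 11}, which does not include 2. So d(1,2) = 4.

4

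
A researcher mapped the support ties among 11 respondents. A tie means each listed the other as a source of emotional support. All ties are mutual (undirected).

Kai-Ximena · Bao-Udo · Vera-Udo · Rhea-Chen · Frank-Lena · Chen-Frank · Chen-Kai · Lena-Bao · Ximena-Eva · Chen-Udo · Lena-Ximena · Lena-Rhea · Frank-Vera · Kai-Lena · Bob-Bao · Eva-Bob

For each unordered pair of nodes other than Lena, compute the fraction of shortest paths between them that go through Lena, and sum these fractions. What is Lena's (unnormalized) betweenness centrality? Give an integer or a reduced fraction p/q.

44/3

Pairs whose geodesics pass through Lena — Rhea–Kai: 1/2; Rhea–Ximena: 1; Rhea–Eva: 1; Rhea–Bob: 1; Rhea–Bao: 1; Rhea–Vera: 1/3; Rhea–Frank: 1/2; Kai–Bob: 1/2; Kai–Bao: 1; Kai–Vera: 1/3; Kai–Frank: 1/2; Ximena–Bao: 1; Ximena–Udo: 1/2; Ximena–Vera: 1 … (+5 more pairs).
All other pairs contribute 0.
Summing the contributions gives betweenness(Lena) = 44/3.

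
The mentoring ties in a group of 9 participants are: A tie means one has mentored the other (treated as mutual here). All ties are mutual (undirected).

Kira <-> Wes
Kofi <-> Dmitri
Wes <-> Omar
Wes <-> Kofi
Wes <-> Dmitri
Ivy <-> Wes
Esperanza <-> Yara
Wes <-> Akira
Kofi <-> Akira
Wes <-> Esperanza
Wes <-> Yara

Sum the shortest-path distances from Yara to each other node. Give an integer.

14

Distances from Yara: Akira:2, Dmitri:2, Esperanza:1, Ivy:2, Kira:2, Kofi:2, Omar:2, Wes:1.
Sum = 2 + 2 + 1 + 2 + 2 + 2 + 2 + 1 = 14.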